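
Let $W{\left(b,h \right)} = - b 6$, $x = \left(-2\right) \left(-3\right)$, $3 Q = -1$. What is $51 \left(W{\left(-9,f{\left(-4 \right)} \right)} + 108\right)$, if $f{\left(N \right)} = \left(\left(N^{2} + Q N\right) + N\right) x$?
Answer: $8262$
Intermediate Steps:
$Q = - \frac{1}{3}$ ($Q = \frac{1}{3} \left(-1\right) = - \frac{1}{3} \approx -0.33333$)
$x = 6$
$f{\left(N \right)} = 4 N + 6 N^{2}$ ($f{\left(N \right)} = \left(\left(N^{2} - \frac{N}{3}\right) + N\right) 6 = \left(N^{2} + \frac{2 N}{3}\right) 6 = 4 N + 6 N^{2}$)
$W{\left(b,h \right)} = - 6 b$
$51 \left(W{\left(-9,f{\left(-4 \right)} \right)} + 108\right) = 51 \left(\left(-6\right) \left(-9\right) + 108\right) = 51 \left(54 + 108\right) = 51 \cdot 162 = 8262$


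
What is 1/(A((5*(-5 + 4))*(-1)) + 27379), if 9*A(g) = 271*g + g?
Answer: 9/247771 ≈ 3.6324e-5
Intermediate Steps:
A(g) = 272*g/9 (A(g) = (271*g + g)/9 = (272*g)/9 = 272*g/9)
1/(A((5*(-5 + 4))*(-1)) + 27379) = 1/(272*((5*(-5 + 4))*(-1))/9 + 27379) = 1/(272*((5*(-1))*(-1))/9 + 27379) = 1/(272*(-5*(-1))/9 + 27379) = 1/((272/9)*5 + 27379) = 1/(1360/9 + 27379) = 1/(247771/9) = 9/247771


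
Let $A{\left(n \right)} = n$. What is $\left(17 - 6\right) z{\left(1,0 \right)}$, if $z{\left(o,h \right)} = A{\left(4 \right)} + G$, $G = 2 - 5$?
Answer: $11$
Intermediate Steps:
$G = -3$ ($G = 2 - 5 = -3$)
$z{\left(o,h \right)} = 1$ ($z{\left(o,h \right)} = 4 - 3 = 1$)
$\left(17 - 6\right) z{\left(1,0 \right)} = \left(17 - 6\right) 1 = 11 \cdot 1 = 11$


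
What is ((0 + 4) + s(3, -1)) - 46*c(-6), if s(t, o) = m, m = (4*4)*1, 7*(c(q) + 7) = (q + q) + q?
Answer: 3222/7 ≈ 460.29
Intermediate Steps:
c(q) = -7 + 3*q/7 (c(q) = -7 + ((q + q) + q)/7 = -7 + (2*q + q)/7 = -7 + (3*q)/7 = -7 + 3*q/7)
m = 16 (m = 16*1 = 16)
s(t, o) = 16
((0 + 4) + s(3, -1)) - 46*c(-6) = ((0 + 4) + 16) - 46*(-7 + (3/7)*(-6)) = (4 + 16) - 46*(-7 - 18/7) = 20 - 46*(-67/7) = 20 + 3082/7 = 3222/7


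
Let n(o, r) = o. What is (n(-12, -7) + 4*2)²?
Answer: 16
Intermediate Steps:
(n(-12, -7) + 4*2)² = (-12 + 4*2)² = (-12 + 8)² = (-4)² = 16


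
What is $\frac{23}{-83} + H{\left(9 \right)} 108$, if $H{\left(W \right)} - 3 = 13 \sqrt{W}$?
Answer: $\frac{376465}{83} \approx 4535.7$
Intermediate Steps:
$H{\left(W \right)} = 3 + 13 \sqrt{W}$
$\frac{23}{-83} + H{\left(9 \right)} 108 = \frac{23}{-83} + \left(3 + 13 \sqrt{9}\right) 108 = 23 \left(- \frac{1}{83}\right) + \left(3 + 13 \cdot 3\right) 108 = - \frac{23}{83} + \left(3 + 39\right) 108 = - \frac{23}{83} + 42 \cdot 108 = - \frac{23}{83} + 4536 = \frac{376465}{83}$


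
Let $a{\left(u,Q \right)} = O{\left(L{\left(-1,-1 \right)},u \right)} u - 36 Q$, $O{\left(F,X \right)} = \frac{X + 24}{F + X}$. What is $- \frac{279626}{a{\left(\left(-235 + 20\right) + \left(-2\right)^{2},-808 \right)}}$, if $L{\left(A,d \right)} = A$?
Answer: $- \frac{59280712}{6127199} \approx -9.675$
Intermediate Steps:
$O{\left(F,X \right)} = \frac{24 + X}{F + X}$
$a{\left(u,Q \right)} = - 36 Q + \frac{u \left(24 + u\right)}{-1 + u}$ ($a{\left(u,Q \right)} = \frac{24 + u}{-1 + u} u - 36 Q = \frac{u \left(24 + u\right)}{-1 + u} - 36 Q = - 36 Q + \frac{u \left(24 + u\right)}{-1 + u}$)
$- \frac{279626}{a{\left(\left(-235 + 20\right) + \left(-2\right)^{2},-808 \right)}} = - \frac{279626}{\frac{1}{-1 + \left(\left(-235 + 20\right) + \left(-2\right)^{2}\right)} \left(\left(\left(-235 + 20\right) + \left(-2\right)^{2}\right) \left(24 + \left(\left(-235 + 20\right) + \left(-2\right)^{2}\right)\right) - - 29088 \left(-1 + \left(\left(-235 + 20\right) + \left(-2\right)^{2}\right)\right)\right)} = - \frac{279626}{\frac{1}{-1 + \left(-215 + 4\right)} \left(\left(-215 + 4\right) \left(24 + \left(-215 + 4\right)\right) - - 29088 \left(-1 + \left(-215 + 4\right)\right)\right)} = - \frac{279626}{\frac{1}{-1 - 211} \left(- 211 \left(24 - 211\right) - - 29088 \left(-1 - 211\right)\right)} = - \frac{279626}{\frac{1}{-212} \left(\left(-211\right) \left(-187\right) - \left(-29088\right) \left(-212\right)\right)} = - \frac{279626}{\left(- \frac{1}{212}\right) \left(39457 - 6166656\right)} = - \frac{279626}{\left(- \frac{1}{212}\right) \left(-6127199\right)} = - \frac{279626}{\frac{6127199}{212}} = \left(-279626\right) \frac{212}{6127199} = - \frac{59280712}{6127199}$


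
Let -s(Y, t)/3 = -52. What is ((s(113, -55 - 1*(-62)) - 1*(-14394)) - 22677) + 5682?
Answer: -2445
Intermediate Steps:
s(Y, t) = 156 (s(Y, t) = -3*(-52) = 156)
((s(113, -55 - 1*(-62)) - 1*(-14394)) - 22677) + 5682 = ((156 - 1*(-14394)) - 22677) + 5682 = ((156 + 14394) - 22677) + 5682 = (14550 - 22677) + 5682 = -8127 + 5682 = -2445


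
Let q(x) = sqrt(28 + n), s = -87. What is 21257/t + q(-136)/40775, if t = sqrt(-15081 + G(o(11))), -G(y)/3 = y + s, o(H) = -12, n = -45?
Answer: I*(-123822025*sqrt(231) + 264*sqrt(17))/10764600 ≈ -174.83*I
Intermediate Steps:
q(x) = I*sqrt(17) (q(x) = sqrt(28 - 45) = sqrt(-17) = I*sqrt(17))
G(y) = 261 - 3*y (G(y) = -3*(y - 87) = -3*(-87 + y) = 261 - 3*y)
t = 8*I*sqrt(231) (t = sqrt(-15081 + (261 - 3*(-12))) = sqrt(-15081 + (261 + 36)) = sqrt(-15081 + 297) = sqrt(-14784) = 8*I*sqrt(231) ≈ 121.59*I)
21257/t + q(-136)/40775 = 21257/((8*I*sqrt(231))) + (I*sqrt(17))/40775 = 21257*(-I*sqrt(231)/1848) + (I*sqrt(17))*(1/40775) = -21257*I*sqrt(231)/1848 + I*sqrt(17)/40775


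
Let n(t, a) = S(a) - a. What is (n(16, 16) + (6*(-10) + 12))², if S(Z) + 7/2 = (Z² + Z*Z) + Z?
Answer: 848241/4 ≈ 2.1206e+5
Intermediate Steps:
S(Z) = -7/2 + Z + 2*Z² (S(Z) = -7/2 + ((Z² + Z*Z) + Z) = -7/2 + ((Z² + Z²) + Z) = -7/2 + (2*Z² + Z) = -7/2 + (Z + 2*Z²) = -7/2 + Z + 2*Z²)
n(t, a) = -7/2 + 2*a² (n(t, a) = (-7/2 + a + 2*a²) - a = -7/2 + 2*a²)
(n(16, 16) + (6*(-10) + 12))² = ((-7/2 + 2*16²) + (6*(-10) + 12))² = ((-7/2 + 2*256) + (-60 + 12))² = ((-7/2 + 512) - 48)² = (1017/2 - 48)² = (921/2)² = 848241/4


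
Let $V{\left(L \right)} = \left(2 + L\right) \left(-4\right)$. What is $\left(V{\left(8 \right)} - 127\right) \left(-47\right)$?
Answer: $7849$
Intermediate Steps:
$V{\left(L \right)} = -8 - 4 L$
$\left(V{\left(8 \right)} - 127\right) \left(-47\right) = \left(\left(-8 - 32\right) - 127\right) \left(-47\right) = \left(-40 - 127\right) \left(-47\right) = \left(-167\right) \left(-47\right) = 7849$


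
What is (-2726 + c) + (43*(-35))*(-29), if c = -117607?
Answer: -76688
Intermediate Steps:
(-2726 + c) + (43*(-35))*(-29) = (-2726 - 117607) + (43*(-35))*(-29) = -120333 - 1505*(-29) = -120333 + 43645 = -76688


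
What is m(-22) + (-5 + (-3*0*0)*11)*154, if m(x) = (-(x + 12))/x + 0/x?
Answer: -8475/11 ≈ -770.45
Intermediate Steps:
m(x) = (-12 - x)/x (m(x) = (-(12 + x))/x + 0 = (-12 - x)/x + 0 = (-12 - x)/x)
m(-22) + (-5 + (-3*0*0)*11)*154 = (-12 - 1*(-22))/(-22) + (-5 + (-3*0*0)*11)*154 = -(-12 + 22)/22 + (-5 + (0*0)*11)*154 = -1/22*10 + (-5 + 0*11)*154 = -5/11 + (-5 + 0)*154 = -5/11 - 5*154 = -5/11 - 770 = -8475/11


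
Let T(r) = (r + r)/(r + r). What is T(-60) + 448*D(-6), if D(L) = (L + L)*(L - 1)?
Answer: 37633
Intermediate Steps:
D(L) = 2*L*(-1 + L) (D(L) = (2*L)*(-1 + L) = 2*L*(-1 + L))
T(r) = 1 (T(r) = (2*r)/((2*r)) = (2*r)*(1/(2*r)) = 1)
T(-60) + 448*D(-6) = 1 + 448*(2*(-6)*(-1 - 6)) = 1 + 448*(2*(-6)*(-7)) = 1 + 448*84 = 1 + 37632 = 37633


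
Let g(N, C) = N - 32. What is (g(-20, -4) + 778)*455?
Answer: 330330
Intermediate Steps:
g(N, C) = -32 + N
(g(-20, -4) + 778)*455 = ((-32 - 20) + 778)*455 = (-52 + 778)*455 = 726*455 = 330330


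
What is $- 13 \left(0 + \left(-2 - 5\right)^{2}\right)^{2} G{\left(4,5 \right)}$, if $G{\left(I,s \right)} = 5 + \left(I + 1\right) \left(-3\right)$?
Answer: $312130$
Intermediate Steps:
$G{\left(I,s \right)} = 2 - 3 I$ ($G{\left(I,s \right)} = 5 + \left(1 + I\right) \left(-3\right) = 5 - \left(3 + 3 I\right) = 2 - 3 I$)
$- 13 \left(0 + \left(-2 - 5\right)^{2}\right)^{2} G{\left(4,5 \right)} = - 13 \left(0 + \left(-2 - 5\right)^{2}\right)^{2} \left(2 - 12\right) = - 13 \left(0 + \left(-7\right)^{2}\right)^{2} \left(2 - 12\right) = - 13 \left(0 + 49\right)^{2} \left(-10\right) = - 13 \cdot 49^{2} \left(-10\right) = \left(-13\right) 2401 \left(-10\right) = \left(-31213\right) \left(-10\right) = 312130$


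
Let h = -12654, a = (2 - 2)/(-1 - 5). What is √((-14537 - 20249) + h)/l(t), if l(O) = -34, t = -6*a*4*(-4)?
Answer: -2*I*√2965/17 ≈ -6.4061*I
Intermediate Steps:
a = 0 (a = 0/(-6) = 0*(-⅙) = 0)
t = 0 (t = -6*0*4*(-4) = -0*(-4) = -6*0 = 0)
√((-14537 - 20249) + h)/l(t) = √((-14537 - 20249) - 12654)/(-34) = √(-34786 - 12654)*(-1/34) = √(-47440)*(-1/34) = (4*I*√2965)*(-1/34) = -2*I*√2965/17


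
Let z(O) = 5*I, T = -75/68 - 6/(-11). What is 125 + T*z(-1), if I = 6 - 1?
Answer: 83075/748 ≈ 111.06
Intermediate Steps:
T = -417/748 (T = -75*1/68 - 6*(-1/11) = -75/68 + 6/11 = -417/748 ≈ -0.55749)
I = 5
z(O) = 25 (z(O) = 5*5 = 25)
125 + T*z(-1) = 125 - 417/748*25 = 125 - 10425/748 = 83075/748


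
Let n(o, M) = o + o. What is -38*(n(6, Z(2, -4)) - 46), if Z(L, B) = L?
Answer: 1292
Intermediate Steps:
n(o, M) = 2*o
-38*(n(6, Z(2, -4)) - 46) = -38*(2*6 - 46) = -38*(12 - 46) = -38*(-34) = 1292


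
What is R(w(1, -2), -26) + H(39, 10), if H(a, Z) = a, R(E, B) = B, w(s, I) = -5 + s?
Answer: 13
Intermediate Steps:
R(w(1, -2), -26) + H(39, 10) = -26 + 39 = 13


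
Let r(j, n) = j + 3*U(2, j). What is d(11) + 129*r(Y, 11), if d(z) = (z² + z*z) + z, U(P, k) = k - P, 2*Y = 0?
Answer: -521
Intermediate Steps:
Y = 0 (Y = (½)*0 = 0)
d(z) = z + 2*z² (d(z) = (z² + z²) + z = 2*z² + z = z + 2*z²)
r(j, n) = -6 + 4*j (r(j, n) = j + 3*(j - 1*2) = j + 3*(j - 2) = j + 3*(-2 + j) = j + (-6 + 3*j) = -6 + 4*j)
d(11) + 129*r(Y, 11) = 11*(1 + 2*11) + 129*(-6 + 4*0) = 11*(1 + 22) + 129*(-6 + 0) = 11*23 + 129*(-6) = 253 - 774 = -521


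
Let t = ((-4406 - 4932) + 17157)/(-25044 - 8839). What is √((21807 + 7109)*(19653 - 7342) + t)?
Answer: 3*√45410130421620043/33883 ≈ 18868.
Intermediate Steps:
t = -7819/33883 (t = (-9338 + 17157)/(-33883) = 7819*(-1/33883) = -7819/33883 ≈ -0.23076)
√((21807 + 7109)*(19653 - 7342) + t) = √((21807 + 7109)*(19653 - 7342) - 7819/33883) = √(28916*12311 - 7819/33883) = √(355984876 - 7819/33883) = √(12061835545689/33883) = 3*√45410130421620043/33883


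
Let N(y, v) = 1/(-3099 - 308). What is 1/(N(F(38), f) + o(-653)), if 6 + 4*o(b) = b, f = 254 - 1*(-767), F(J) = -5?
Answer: -13628/2245217 ≈ -0.0060698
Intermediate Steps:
f = 1021 (f = 254 + 767 = 1021)
o(b) = -3/2 + b/4
N(y, v) = -1/3407 (N(y, v) = 1/(-3407) = -1/3407)
1/(N(F(38), f) + o(-653)) = 1/(-1/3407 + (-3/2 + (¼)*(-653))) = 1/(-1/3407 + (-3/2 - 653/4)) = 1/(-1/3407 - 659/4) = 1/(-2245217/13628) = -13628/2245217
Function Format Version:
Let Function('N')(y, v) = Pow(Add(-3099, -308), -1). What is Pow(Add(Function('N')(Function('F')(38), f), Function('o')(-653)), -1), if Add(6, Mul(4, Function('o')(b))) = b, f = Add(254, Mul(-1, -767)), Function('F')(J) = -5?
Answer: Rational(-13628, 2245217) ≈ -0.0060698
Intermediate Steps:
f = 1021 (f = Add(254, 767) = 1021)
Function('o')(b) = Add(Rational(-3, 2), Mul(Rational(1, 4), b))
Function('N')(y, v) = Rational(-1, 3407) (Function('N')(y, v) = Pow(-3407, -1) = Rational(-1, 3407))
Pow(Add(Function('N')(Function('F')(38), f), Function('o')(-653)), -1) = Pow(Add(Rational(-1, 3407), Add(Rational(-3, 2), Mul(Rational(1, 4), -653))), -1) = Pow(Add(Rational(-1, 3407), Add(Rational(-3, 2), Rational(-653, 4))), -1) = Pow(Add(Rational(-1, 3407), Rational(-659, 4)), -1) = Pow(Rational(-2245217, 13628), -1) = Rational(-13628, 2245217)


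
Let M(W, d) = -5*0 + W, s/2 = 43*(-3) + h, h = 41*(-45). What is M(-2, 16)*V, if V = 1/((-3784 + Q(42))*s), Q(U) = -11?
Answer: -1/7491330 ≈ -1.3349e-7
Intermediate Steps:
h = -1845
s = -3948 (s = 2*(43*(-3) - 1845) = 2*(-129 - 1845) = 2*(-1974) = -3948)
V = 1/14982660 (V = 1/(-3784 - 11*(-3948)) = -1/3948/(-3795) = -1/3795*(-1/3948) = 1/14982660 ≈ 6.6744e-8)
M(W, d) = W (M(W, d) = 0 + W = W)
M(-2, 16)*V = -2*1/14982660 = -1/7491330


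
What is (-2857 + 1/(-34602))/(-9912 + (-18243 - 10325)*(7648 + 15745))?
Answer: 98857915/23124555907872 ≈ 4.2750e-6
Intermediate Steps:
(-2857 + 1/(-34602))/(-9912 + (-18243 - 10325)*(7648 + 15745)) = (-2857 - 1/34602)/(-9912 - 28568*23393) = -98857915/(34602*(-9912 - 668291224)) = -98857915/34602/(-668301136) = -98857915/34602*(-1/668301136) = 98857915/23124555907872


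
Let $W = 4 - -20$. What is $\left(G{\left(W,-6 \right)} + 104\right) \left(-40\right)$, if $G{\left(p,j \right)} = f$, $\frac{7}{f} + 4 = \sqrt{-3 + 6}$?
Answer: $- \frac{52960}{13} + \frac{280 \sqrt{3}}{13} \approx -4036.5$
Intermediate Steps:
$W = 24$ ($W = 4 + 20 = 24$)
$f = \frac{7}{-4 + \sqrt{3}}$ ($f = \frac{7}{-4 + \sqrt{-3 + 6}} = \frac{7}{-4 + \sqrt{3}} \approx -3.0865$)
$G{\left(p,j \right)} = - \frac{28}{13} - \frac{7 \sqrt{3}}{13}$
$\left(G{\left(W,-6 \right)} + 104\right) \left(-40\right) = \left(\left(- \frac{28}{13} - \frac{7 \sqrt{3}}{13}\right) + 104\right) \left(-40\right) = \left(\frac{1324}{13} - \frac{7 \sqrt{3}}{13}\right) \left(-40\right) = - \frac{52960}{13} + \frac{280 \sqrt{3}}{13}$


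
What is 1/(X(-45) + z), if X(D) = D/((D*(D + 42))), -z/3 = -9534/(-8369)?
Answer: -25107/94175 ≈ -0.26660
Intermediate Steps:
z = -28602/8369 (z = -(-28602)/(-8369) = -(-28602)*(-1)/8369 = -3*9534/8369 = -28602/8369 ≈ -3.4176)
X(D) = 1/(42 + D) (X(D) = D/((D*(42 + D))) = D*(1/(D*(42 + D))) = 1/(42 + D))
1/(X(-45) + z) = 1/(1/(42 - 45) - 28602/8369) = 1/(1/(-3) - 28602/8369) = 1/(-⅓ - 28602/8369) = 1/(-94175/25107) = -25107/94175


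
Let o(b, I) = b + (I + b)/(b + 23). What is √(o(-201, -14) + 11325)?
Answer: √352491086/178 ≈ 105.48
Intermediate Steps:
o(b, I) = b + (I + b)/(23 + b)
√(o(-201, -14) + 11325) = √((-14 + (-201)² + 24*(-201))/(23 - 201) + 11325) = √((-14 + 40401 - 4824)/(-178) + 11325) = √(-1/178*35563 + 11325) = √(-35563/178 + 11325) = √(1980287/178) = √352491086/178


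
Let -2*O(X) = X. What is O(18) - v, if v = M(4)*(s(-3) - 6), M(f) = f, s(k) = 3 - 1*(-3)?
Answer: -9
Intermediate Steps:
s(k) = 6 (s(k) = 3 + 3 = 6)
O(X) = -X/2
v = 0 (v = 4*(6 - 6) = 4*0 = 0)
O(18) - v = -1/2*18 - 1*0 = -9 + 0 = -9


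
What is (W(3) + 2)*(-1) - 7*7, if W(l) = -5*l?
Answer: -36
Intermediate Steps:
(W(3) + 2)*(-1) - 7*7 = (-5*3 + 2)*(-1) - 7*7 = (-15 + 2)*(-1) - 49 = -13*(-1) - 49 = 13 - 49 = -36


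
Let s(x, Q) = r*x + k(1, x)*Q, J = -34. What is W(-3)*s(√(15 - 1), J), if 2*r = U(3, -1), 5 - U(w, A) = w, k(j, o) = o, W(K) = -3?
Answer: 99*√14 ≈ 370.42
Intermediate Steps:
U(w, A) = 5 - w
r = 1 (r = (5 - 1*3)/2 = (5 - 3)/2 = (½)*2 = 1)
s(x, Q) = x + Q*x (s(x, Q) = 1*x + x*Q = x + Q*x)
W(-3)*s(√(15 - 1), J) = -3*√(15 - 1)*(1 - 34) = -3*√14*(-33) = -(-99)*√14 = 99*√14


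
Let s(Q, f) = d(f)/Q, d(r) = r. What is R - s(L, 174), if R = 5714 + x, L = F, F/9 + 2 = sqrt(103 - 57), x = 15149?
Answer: 1314311/63 - 29*sqrt(46)/63 ≈ 20859.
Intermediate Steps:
F = -18 + 9*sqrt(46) (F = -18 + 9*sqrt(103 - 57) = -18 + 9*sqrt(46) ≈ 43.041)
L = -18 + 9*sqrt(46) ≈ 43.041
s(Q, f) = f/Q
R = 20863 (R = 5714 + 15149 = 20863)
R - s(L, 174) = 20863 - 174/(-18 + 9*sqrt(46))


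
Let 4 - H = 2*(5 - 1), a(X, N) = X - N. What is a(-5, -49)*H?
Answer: -176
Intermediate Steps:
H = -4 (H = 4 - 2*(5 - 1) = 4 - 2*4 = 4 - 1*8 = 4 - 8 = -4)
a(-5, -49)*H = (-5 - 1*(-49))*(-4) = (-5 + 49)*(-4) = 44*(-4) = -176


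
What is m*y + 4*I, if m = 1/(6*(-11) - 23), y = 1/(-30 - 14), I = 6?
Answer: 93985/3916 ≈ 24.000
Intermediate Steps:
y = -1/44 (y = 1/(-44) = -1/44 ≈ -0.022727)
m = -1/89 (m = 1/(-66 - 23) = 1/(-89) = -1/89 ≈ -0.011236)
m*y + 4*I = -1/89*(-1/44) + 4*6 = 1/3916 + 24 = 93985/3916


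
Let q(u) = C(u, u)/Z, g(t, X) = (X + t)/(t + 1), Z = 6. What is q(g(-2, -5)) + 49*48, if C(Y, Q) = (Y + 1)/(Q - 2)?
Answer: 35284/15 ≈ 2352.3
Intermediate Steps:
C(Y, Q) = (1 + Y)/(-2 + Q)
g(t, X) = (X + t)/(1 + t)
q(u) = (1 + u)/(6*(-2 + u)) (q(u) = ((1 + u)/(-2 + u))/6 = ((1 + u)/(-2 + u))*(⅙) = (1 + u)/(6*(-2 + u)))
q(g(-2, -5)) + 49*48 = (1 + (-5 - 2)/(1 - 2))/(6*(-2 + (-5 - 2)/(1 - 2))) + 49*48 = (1 - 7/(-1))/(6*(-2 - 7/(-1))) + 2352 = (1 - 1*(-7))/(6*(-2 - 1*(-7))) + 2352 = (1 + 7)/(6*(-2 + 7)) + 2352 = (⅙)*8/5 + 2352 = (⅙)*(⅕)*8 + 2352 = 4/15 + 2352 = 35284/15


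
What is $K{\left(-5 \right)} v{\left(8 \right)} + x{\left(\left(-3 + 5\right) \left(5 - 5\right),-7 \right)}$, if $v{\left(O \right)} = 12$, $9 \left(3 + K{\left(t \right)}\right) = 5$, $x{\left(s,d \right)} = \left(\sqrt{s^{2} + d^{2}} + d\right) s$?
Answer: $- \frac{88}{3} \approx -29.333$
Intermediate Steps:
$x{\left(s,d \right)} = s \left(d + \sqrt{d^{2} + s^{2}}\right)$ ($x{\left(s,d \right)} = \left(\sqrt{d^{2} + s^{2}} + d\right) s = \left(d + \sqrt{d^{2} + s^{2}}\right) s = s \left(d + \sqrt{d^{2} + s^{2}}\right)$)
$K{\left(t \right)} = - \frac{22}{9}$ ($K{\left(t \right)} = -3 + \frac{1}{9} \cdot 5 = -3 + \frac{5}{9} = - \frac{22}{9}$)
$K{\left(-5 \right)} v{\left(8 \right)} + x{\left(\left(-3 + 5\right) \left(5 - 5\right),-7 \right)} = \left(- \frac{22}{9}\right) 12 + \left(-3 + 5\right) \left(5 - 5\right) \left(-7 + \sqrt{\left(-7\right)^{2} + \left(\left(-3 + 5\right) \left(5 - 5\right)\right)^{2}}\right) = - \frac{88}{3} + 2 \cdot 0 \left(-7 + \sqrt{49 + \left(2 \cdot 0\right)^{2}}\right) = - \frac{88}{3} + 0 \left(-7 + \sqrt{49 + 0^{2}}\right) = - \frac{88}{3} + 0 \left(-7 + \sqrt{49 + 0}\right) = - \frac{88}{3} + 0 \left(-7 + \sqrt{49}\right) = - \frac{88}{3} + 0 \left(-7 + 7\right) = - \frac{88}{3} + 0 \cdot 0 = - \frac{88}{3} + 0 = - \frac{88}{3}$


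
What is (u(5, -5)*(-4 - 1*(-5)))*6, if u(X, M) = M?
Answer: -30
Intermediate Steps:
(u(5, -5)*(-4 - 1*(-5)))*6 = -5*(-4 - 1*(-5))*6 = -5*(-4 + 5)*6 = -5*1*6 = -5*6 = -30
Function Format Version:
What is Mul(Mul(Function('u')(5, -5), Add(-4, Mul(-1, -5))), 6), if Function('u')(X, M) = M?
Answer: -30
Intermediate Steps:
Mul(Mul(Function('u')(5, -5), Add(-4, Mul(-1, -5))), 6) = Mul(Mul(-5, Add(-4, Mul(-1, -5))), 6) = Mul(Mul(-5, Add(-4, 5)), 6) = Mul(Mul(-5, 1), 6) = Mul(-5, 6) = -30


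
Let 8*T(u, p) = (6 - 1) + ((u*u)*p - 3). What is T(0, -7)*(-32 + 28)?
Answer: -1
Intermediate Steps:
T(u, p) = 1/4 + p*u**2/8 (T(u, p) = ((6 - 1) + ((u*u)*p - 3))/8 = (5 + (u**2*p - 3))/8 = (5 + (p*u**2 - 3))/8 = (5 + (-3 + p*u**2))/8 = (2 + p*u**2)/8 = 1/4 + p*u**2/8)
T(0, -7)*(-32 + 28) = (1/4 + (1/8)*(-7)*0**2)*(-32 + 28) = (1/4 + (1/8)*(-7)*0)*(-4) = (1/4 + 0)*(-4) = (1/4)*(-4) = -1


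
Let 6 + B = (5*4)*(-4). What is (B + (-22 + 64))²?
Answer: 1936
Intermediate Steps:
B = -86 (B = -6 + (5*4)*(-4) = -6 + 20*(-4) = -6 - 80 = -86)
(B + (-22 + 64))² = (-86 + (-22 + 64))² = (-86 + 42)² = (-44)² = 1936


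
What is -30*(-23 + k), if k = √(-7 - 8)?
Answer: 690 - 30*I*√15 ≈ 690.0 - 116.19*I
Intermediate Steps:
k = I*√15 (k = √(-15) = I*√15 ≈ 3.873*I)
-30*(-23 + k) = -30*(-23 + I*√15) = 690 - 30*I*√15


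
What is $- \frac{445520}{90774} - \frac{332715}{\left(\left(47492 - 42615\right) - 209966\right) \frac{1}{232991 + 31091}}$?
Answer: $\frac{1329279872407390}{3102791481} \approx 4.2841 \cdot 10^{5}$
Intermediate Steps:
$- \frac{445520}{90774} - \frac{332715}{\left(\left(47492 - 42615\right) - 209966\right) \frac{1}{232991 + 31091}} = \left(-445520\right) \frac{1}{90774} - \frac{332715}{\left(\left(47492 - 42615\right) - 209966\right) \frac{1}{264082}} = - \frac{222760}{45387} - \frac{332715}{\left(4877 - 209966\right) \frac{1}{264082}} = - \frac{222760}{45387} - \frac{332715}{\left(-205089\right) \frac{1}{264082}} = - \frac{222760}{45387} - \frac{332715}{- \frac{205089}{264082}} = - \frac{222760}{45387} - - \frac{29288014210}{68363} = - \frac{222760}{45387} + \frac{29288014210}{68363} = \frac{1329279872407390}{3102791481}$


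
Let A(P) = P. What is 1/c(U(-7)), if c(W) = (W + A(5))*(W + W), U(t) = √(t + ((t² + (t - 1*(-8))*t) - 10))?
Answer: 1/100 ≈ 0.010000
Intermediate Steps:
U(t) = √(-10 + t + t² + t*(8 + t)) (U(t) = √(t + ((t² + (t + 8)*t) - 10)) = √(t + ((t² + (8 + t)*t) - 10)) = √(t + ((t² + t*(8 + t)) - 10)) = √(t + (-10 + t² + t*(8 + t))) = √(-10 + t + t² + t*(8 + t)))
c(W) = 2*W*(5 + W) (c(W) = (W + 5)*(W + W) = (5 + W)*(2*W) = 2*W*(5 + W))
1/c(U(-7)) = 1/(2*√(-10 + 2*(-7)² + 9*(-7))*(5 + √(-10 + 2*(-7)² + 9*(-7)))) = 1/(2*√(-10 + 2*49 - 63)*(5 + √(-10 + 2*49 - 63))) = 1/(2*√(-10 + 98 - 63)*(5 + √(-10 + 98 - 63))) = 1/(2*√25*(5 + √25)) = 1/(2*5*(5 + 5)) = 1/(2*5*10) = 1/100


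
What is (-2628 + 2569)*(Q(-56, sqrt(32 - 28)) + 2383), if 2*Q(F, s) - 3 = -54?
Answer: -278185/2 ≈ -1.3909e+5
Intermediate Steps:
Q(F, s) = -51/2 (Q(F, s) = 3/2 + (1/2)*(-54) = 3/2 - 27 = -51/2)
(-2628 + 2569)*(Q(-56, sqrt(32 - 28)) + 2383) = (-2628 + 2569)*(-51/2 + 2383) = -59*4715/2 = -278185/2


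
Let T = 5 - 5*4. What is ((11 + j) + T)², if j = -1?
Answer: 25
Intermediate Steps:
T = -15 (T = 5 - 20 = -15)
((11 + j) + T)² = ((11 - 1) - 15)² = (10 - 15)² = (-5)² = 25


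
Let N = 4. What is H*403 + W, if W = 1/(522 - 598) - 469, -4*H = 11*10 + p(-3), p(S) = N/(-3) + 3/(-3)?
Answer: -1290073/114 ≈ -11316.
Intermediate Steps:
p(S) = -7/3 (p(S) = 4/(-3) + 3/(-3) = 4*(-1/3) + 3*(-1/3) = -4/3 - 1 = -7/3)
H = -323/12 (H = -(11*10 - 7/3)/4 = -(110 - 7/3)/4 = -1/4*323/3 = -323/12 ≈ -26.917)
W = -35645/76 (W = 1/(-76) - 469 = -1/76 - 469 = -35645/76 ≈ -469.01)
H*403 + W = -323/12*403 - 35645/76 = -130169/12 - 35645/76 = -1290073/114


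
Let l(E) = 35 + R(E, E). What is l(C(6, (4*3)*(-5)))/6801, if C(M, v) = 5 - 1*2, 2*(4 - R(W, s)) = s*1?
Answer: 25/4534 ≈ 0.0055139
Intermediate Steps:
R(W, s) = 4 - s/2
C(M, v) = 3 (C(M, v) = 5 - 2 = 3)
l(E) = 39 - E/2 (l(E) = 35 + (4 - E/2) = 39 - E/2)
l(C(6, (4*3)*(-5)))/6801 = (39 - ½*3)/6801 = (39 - 3/2)*(1/6801) = (75/2)*(1/6801) = 25/4534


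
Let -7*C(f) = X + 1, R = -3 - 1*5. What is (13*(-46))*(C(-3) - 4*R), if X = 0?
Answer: -133354/7 ≈ -19051.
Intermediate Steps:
R = -8 (R = -3 - 5 = -8)
C(f) = -⅐ (C(f) = -(0 + 1)/7 = -⅐*1 = -⅐)
(13*(-46))*(C(-3) - 4*R) = (13*(-46))*(-⅐ - 4*(-8)) = -598*(-⅐ + 32) = -598*223/7 = -133354/7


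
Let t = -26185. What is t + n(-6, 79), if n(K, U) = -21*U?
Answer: -27844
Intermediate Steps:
t + n(-6, 79) = -26185 - 21*79 = -26185 - 1659 = -27844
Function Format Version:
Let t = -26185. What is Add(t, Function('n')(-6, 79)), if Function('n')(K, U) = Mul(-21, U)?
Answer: -27844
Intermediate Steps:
Add(t, Function('n')(-6, 79)) = Add(-26185, Mul(-21, 79)) = Add(-26185, -1659) = -27844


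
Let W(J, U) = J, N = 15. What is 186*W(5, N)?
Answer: 930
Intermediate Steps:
186*W(5, N) = 186*5 = 930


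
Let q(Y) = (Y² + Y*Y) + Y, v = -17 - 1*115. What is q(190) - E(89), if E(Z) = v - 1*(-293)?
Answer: 72229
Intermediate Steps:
v = -132 (v = -17 - 115 = -132)
q(Y) = Y + 2*Y² (q(Y) = (Y² + Y²) + Y = 2*Y² + Y = Y + 2*Y²)
E(Z) = 161 (E(Z) = -132 - 1*(-293) = -132 + 293 = 161)
q(190) - E(89) = 190*(1 + 2*190) - 1*161 = 190*(1 + 380) - 161 = 190*381 - 161 = 72390 - 161 = 72229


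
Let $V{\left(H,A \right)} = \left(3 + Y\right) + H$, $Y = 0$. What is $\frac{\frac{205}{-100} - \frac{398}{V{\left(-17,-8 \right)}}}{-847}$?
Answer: $- \frac{3693}{118580} \approx -0.031144$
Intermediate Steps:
$V{\left(H,A \right)} = 3 + H$ ($V{\left(H,A \right)} = \left(3 + 0\right) + H = 3 + H$)
$\frac{\frac{205}{-100} - \frac{398}{V{\left(-17,-8 \right)}}}{-847} = \frac{\frac{205}{-100} - \frac{398}{3 - 17}}{-847} = \left(205 \left(- \frac{1}{100}\right) - \frac{398}{-14}\right) \left(- \frac{1}{847}\right) = \left(- \frac{41}{20} - - \frac{199}{7}\right) \left(- \frac{1}{847}\right) = \left(- \frac{41}{20} + \frac{199}{7}\right) \left(- \frac{1}{847}\right) = \frac{3693}{140} \left(- \frac{1}{847}\right) = - \frac{3693}{118580}$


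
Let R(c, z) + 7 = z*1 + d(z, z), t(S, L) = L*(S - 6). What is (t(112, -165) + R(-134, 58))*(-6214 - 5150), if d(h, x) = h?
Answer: 197517684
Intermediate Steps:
t(S, L) = L*(-6 + S)
R(c, z) = -7 + 2*z (R(c, z) = -7 + (z*1 + z) = -7 + (z + z) = -7 + 2*z)
(t(112, -165) + R(-134, 58))*(-6214 - 5150) = (-165*(-6 + 112) + (-7 + 2*58))*(-6214 - 5150) = (-165*106 + (-7 + 116))*(-11364) = (-17490 + 109)*(-11364) = -17381*(-11364) = 197517684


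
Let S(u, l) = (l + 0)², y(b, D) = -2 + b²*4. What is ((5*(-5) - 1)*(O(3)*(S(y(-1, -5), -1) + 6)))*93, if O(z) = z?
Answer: -50778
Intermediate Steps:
y(b, D) = -2 + 4*b²
S(u, l) = l²
((5*(-5) - 1)*(O(3)*(S(y(-1, -5), -1) + 6)))*93 = ((5*(-5) - 1)*(3*((-1)² + 6)))*93 = ((-25 - 1)*(3*(1 + 6)))*93 = -78*7*93 = -26*21*93 = -546*93 = -50778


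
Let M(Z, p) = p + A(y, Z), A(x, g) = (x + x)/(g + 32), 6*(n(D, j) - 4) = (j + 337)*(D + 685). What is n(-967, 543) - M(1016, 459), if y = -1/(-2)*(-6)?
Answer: -21911057/524 ≈ -41815.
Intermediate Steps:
y = -3 (y = -1*(-½)*(-6) = (½)*(-6) = -3)
n(D, j) = 4 + (337 + j)*(685 + D)/6 (n(D, j) = 4 + ((j + 337)*(D + 685))/6 = 4 + ((337 + j)*(685 + D))/6 = 4 + (337 + j)*(685 + D)/6)
A(x, g) = 2*x/(32 + g) (A(x, g) = (2*x)/(32 + g) = 2*x/(32 + g))
M(Z, p) = p - 6/(32 + Z) (M(Z, p) = p + 2*(-3)/(32 + Z) = p - 6/(32 + Z))
n(-967, 543) - M(1016, 459) = (230869/6 + (337/6)*(-967) + (685/6)*543 + (⅙)*(-967)*543) - (-6 + 459*(32 + 1016))/(32 + 1016) = (230869/6 - 325879/6 + 123985/2 - 175027/2) - (-6 + 459*1048)/1048 = -41356 - (-6 + 481032)/1048 = -41356 - 481026/1048 = -41356 - 1*240513/524 = -41356 - 240513/524 = -21911057/524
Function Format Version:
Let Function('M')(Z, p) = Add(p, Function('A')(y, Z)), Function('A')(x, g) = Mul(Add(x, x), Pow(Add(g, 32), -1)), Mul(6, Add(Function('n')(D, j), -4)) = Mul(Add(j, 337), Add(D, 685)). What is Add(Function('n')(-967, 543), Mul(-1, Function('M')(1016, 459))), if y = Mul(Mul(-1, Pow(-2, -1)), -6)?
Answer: Rational(-21911057, 524) ≈ -41815.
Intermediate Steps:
y = -3 (y = Mul(Mul(-1, Rational(-1, 2)), -6) = Mul(Rational(1, 2), -6) = -3)
Function('n')(D, j) = Add(4, Mul(Rational(1, 6), Add(337, j), Add(685, D))) (Function('n')(D, j) = Add(4, Mul(Rational(1, 6), Mul(Add(j, 337), Add(D, 685)))) = Add(4, Mul(Rational(1, 6), Mul(Add(337, j), Add(685, D)))) = Add(4, Mul(Rational(1, 6), Add(337, j), Add(685, D))))
Function('A')(x, g) = Mul(2, x, Pow(Add(32, g), -1)) (Function('A')(x, g) = Mul(Mul(2, x), Pow(Add(32, g), -1)) = Mul(2, x, Pow(Add(32, g), -1)))
Function('M')(Z, p) = Add(p, Mul(-6, Pow(Add(32, Z), -1))) (Function('M')(Z, p) = Add(p, Mul(2, -3, Pow(Add(32, Z), -1))) = Add(p, Mul(-6, Pow(Add(32, Z), -1))))
Add(Function('n')(-967, 543), Mul(-1, Function('M')(1016, 459))) = Add(Add(Rational(230869, 6), Mul(Rational(337, 6), -967), Mul(Rational(685, 6), 543), Mul(Rational(1, 6), -967, 543)), Mul(-1, Mul(Pow(Add(32, 1016), -1), Add(-6, Mul(459, Add(32, 1016)))))) = Add(Add(Rational(230869, 6), Rational(-325879, 6), Rational(123985, 2), Rational(-175027, 2)), Mul(-1, Mul(Pow(1048, -1), Add(-6, Mul(459, 1048))))) = Add(-41356, Mul(-1, Mul(Rational(1, 1048), Add(-6, 481032)))) = Add(-41356, Mul(-1, Mul(Rational(1, 1048), 481026))) = Add(-41356, Mul(-1, Rational(240513, 524))) = Add(-41356, Rational(-240513, 524)) = Rational(-21911057, 524)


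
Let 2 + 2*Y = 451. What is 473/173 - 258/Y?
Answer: 123109/77677 ≈ 1.5849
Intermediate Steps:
Y = 449/2 (Y = -1 + (1/2)*451 = -1 + 451/2 = 449/2 ≈ 224.50)
473/173 - 258/Y = 473/173 - 258/449/2 = 473*(1/173) - 258*2/449 = 473/173 - 516/449 = 123109/77677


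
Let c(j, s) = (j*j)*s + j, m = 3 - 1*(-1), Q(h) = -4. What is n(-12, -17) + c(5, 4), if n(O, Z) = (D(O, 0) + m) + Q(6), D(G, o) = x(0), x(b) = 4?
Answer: 109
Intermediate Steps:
D(G, o) = 4
m = 4 (m = 3 + 1 = 4)
n(O, Z) = 4 (n(O, Z) = (4 + 4) - 4 = 8 - 4 = 4)
c(j, s) = j + s*j² (c(j, s) = j²*s + j = s*j² + j = j + s*j²)
n(-12, -17) + c(5, 4) = 4 + 5*(1 + 5*4) = 4 + 5*(1 + 20) = 4 + 5*21 = 4 + 105 = 109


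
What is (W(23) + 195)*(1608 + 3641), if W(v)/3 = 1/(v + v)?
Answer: 47099277/46 ≈ 1.0239e+6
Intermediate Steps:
W(v) = 3/(2*v) (W(v) = 3/(v + v) = 3/((2*v)) = 3*(1/(2*v)) = 3/(2*v))
(W(23) + 195)*(1608 + 3641) = ((3/2)/23 + 195)*(1608 + 3641) = ((3/2)*(1/23) + 195)*5249 = (3/46 + 195)*5249 = (8973/46)*5249 = 47099277/46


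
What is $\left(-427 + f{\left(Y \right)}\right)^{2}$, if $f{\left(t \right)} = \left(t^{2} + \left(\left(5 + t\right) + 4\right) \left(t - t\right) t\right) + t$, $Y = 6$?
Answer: $148225$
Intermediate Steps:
$f{\left(t \right)} = t + t^{2}$ ($f{\left(t \right)} = \left(t^{2} + \left(9 + t\right) 0 t\right) + t = \left(t^{2} + 0 t\right) + t = \left(t^{2} + 0\right) + t = t^{2} + t = t + t^{2}$)
$\left(-427 + f{\left(Y \right)}\right)^{2} = \left(-427 + 6 \left(1 + 6\right)\right)^{2} = \left(-427 + 6 \cdot 7\right)^{2} = \left(-427 + 42\right)^{2} = \left(-385\right)^{2} = 148225$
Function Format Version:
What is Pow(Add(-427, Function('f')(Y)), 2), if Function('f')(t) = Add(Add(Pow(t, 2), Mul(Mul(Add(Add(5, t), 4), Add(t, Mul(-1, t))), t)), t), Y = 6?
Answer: 148225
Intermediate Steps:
Function('f')(t) = Add(t, Pow(t, 2)) (Function('f')(t) = Add(Add(Pow(t, 2), Mul(Mul(Add(9, t), 0), t)), t) = Add(Add(Pow(t, 2), Mul(0, t)), t) = Add(Add(Pow(t, 2), 0), t) = Add(Pow(t, 2), t) = Add(t, Pow(t, 2)))
Pow(Add(-427, Function('f')(Y)), 2) = Pow(Add(-427, Mul(6, Add(1, 6))), 2) = Pow(Add(-427, Mul(6, 7)), 2) = Pow(Add(-427, 42), 2) = Pow(-385, 2) = 148225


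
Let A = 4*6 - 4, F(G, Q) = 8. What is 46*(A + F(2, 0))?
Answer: 1288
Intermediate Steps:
A = 20 (A = 24 - 4 = 20)
46*(A + F(2, 0)) = 46*(20 + 8) = 46*28 = 1288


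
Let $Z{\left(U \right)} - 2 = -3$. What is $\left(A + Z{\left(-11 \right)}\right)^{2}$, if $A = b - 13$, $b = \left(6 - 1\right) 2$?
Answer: $16$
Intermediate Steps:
$Z{\left(U \right)} = -1$ ($Z{\left(U \right)} = 2 - 3 = -1$)
$b = 10$ ($b = 5 \cdot 2 = 10$)
$A = -3$ ($A = 10 - 13 = -3$)
$\left(A + Z{\left(-11 \right)}\right)^{2} = \left(-3 - 1\right)^{2} = \left(-4\right)^{2} = 16$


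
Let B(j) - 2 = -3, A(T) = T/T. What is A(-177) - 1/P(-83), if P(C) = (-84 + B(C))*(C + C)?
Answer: 14109/14110 ≈ 0.99993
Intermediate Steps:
A(T) = 1
B(j) = -1 (B(j) = 2 - 3 = -1)
P(C) = -170*C (P(C) = (-84 - 1)*(C + C) = -170*C)
A(-177) - 1/P(-83) = 1 - 1/((-170*(-83))) = 1 - 1/14110 = 14109/14110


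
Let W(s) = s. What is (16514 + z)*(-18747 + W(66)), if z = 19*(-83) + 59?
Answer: -280140276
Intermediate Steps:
z = -1518 (z = -1577 + 59 = -1518)
(16514 + z)*(-18747 + W(66)) = (16514 - 1518)*(-18747 + 66) = 14996*(-18681) = -280140276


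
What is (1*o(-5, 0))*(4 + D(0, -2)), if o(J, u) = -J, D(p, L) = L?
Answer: 10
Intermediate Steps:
(1*o(-5, 0))*(4 + D(0, -2)) = (1*(-1*(-5)))*(4 - 2) = (1*5)*2 = 5*2 = 10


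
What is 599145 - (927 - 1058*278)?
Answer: 892342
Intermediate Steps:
599145 - (927 - 1058*278) = 599145 - (927 - 294124) = 599145 - 1*(-293197) = 599145 + 293197 = 892342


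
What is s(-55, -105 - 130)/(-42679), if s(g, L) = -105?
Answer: 15/6097 ≈ 0.0024602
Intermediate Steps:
s(-55, -105 - 130)/(-42679) = -105/(-42679) = -105*(-1/42679) = 15/6097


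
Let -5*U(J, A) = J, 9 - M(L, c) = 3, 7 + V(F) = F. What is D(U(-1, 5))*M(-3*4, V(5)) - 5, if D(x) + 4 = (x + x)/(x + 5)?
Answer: -371/13 ≈ -28.538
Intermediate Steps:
V(F) = -7 + F
M(L, c) = 6 (M(L, c) = 9 - 1*3 = 9 - 3 = 6)
U(J, A) = -J/5
D(x) = -4 + 2*x/(5 + x) (D(x) = -4 + (x + x)/(x + 5) = -4 + (2*x)/(5 + x) = -4 + 2*x/(5 + x))
D(U(-1, 5))*M(-3*4, V(5)) - 5 = (2*(-10 - (-1)*(-1)/5)/(5 - ⅕*(-1)))*6 - 5 = (2*(-10 - 1*⅕)/(5 + ⅕))*6 - 5 = (2*(-10 - ⅕)/(26/5))*6 - 5 = (2*(5/26)*(-51/5))*6 - 5 = -51/13*6 - 5 = -306/13 - 5 = -371/13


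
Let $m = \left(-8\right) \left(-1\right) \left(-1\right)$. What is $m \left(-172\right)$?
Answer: $1376$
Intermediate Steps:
$m = -8$ ($m = 8 \left(-1\right) = -8$)
$m \left(-172\right) = \left(-8\right) \left(-172\right) = 1376$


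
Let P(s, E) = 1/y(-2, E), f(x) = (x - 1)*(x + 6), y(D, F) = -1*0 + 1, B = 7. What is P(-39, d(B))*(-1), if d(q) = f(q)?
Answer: -1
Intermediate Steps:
y(D, F) = 1 (y(D, F) = 0 + 1 = 1)
f(x) = (-1 + x)*(6 + x)
d(q) = -6 + q**2 + 5*q
P(s, E) = 1 (P(s, E) = 1/1 = 1)
P(-39, d(B))*(-1) = 1*(-1) = -1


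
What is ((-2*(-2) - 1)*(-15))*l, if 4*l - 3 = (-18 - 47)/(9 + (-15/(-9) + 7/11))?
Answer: 23085/746 ≈ 30.945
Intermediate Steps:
l = -513/746 (l = ¾ + ((-18 - 47)/(9 + (-15/(-9) + 7/11)))/4 = ¾ + (-65/(9 + (-15*(-⅑) + 7*(1/11))))/4 = ¾ + (-65/(9 + (5/3 + 7/11)))/4 = ¾ + (-65/(9 + 76/33))/4 = ¾ + (-65/373/33)/4 = ¾ + (-65*33/373)/4 = ¾ + (¼)*(-2145/373) = ¾ - 2145/1492 = -513/746 ≈ -0.68767)
((-2*(-2) - 1)*(-15))*l = ((-2*(-2) - 1)*(-15))*(-513/746) = ((4 - 1)*(-15))*(-513/746) = (3*(-15))*(-513/746) = -45*(-513/746) = 23085/746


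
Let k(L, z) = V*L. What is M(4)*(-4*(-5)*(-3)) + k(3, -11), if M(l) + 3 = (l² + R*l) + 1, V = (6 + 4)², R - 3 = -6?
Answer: 180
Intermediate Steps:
R = -3 (R = 3 - 6 = -3)
V = 100 (V = 10² = 100)
M(l) = -2 + l² - 3*l (M(l) = -3 + ((l² - 3*l) + 1) = -3 + (1 + l² - 3*l) = -2 + l² - 3*l)
k(L, z) = 100*L
M(4)*(-4*(-5)*(-3)) + k(3, -11) = (-2 + 4² - 3*4)*(-4*(-5)*(-3)) + 100*3 = (-2 + 16 - 12)*(20*(-3)) + 300 = 2*(-60) + 300 = -120 + 300 = 180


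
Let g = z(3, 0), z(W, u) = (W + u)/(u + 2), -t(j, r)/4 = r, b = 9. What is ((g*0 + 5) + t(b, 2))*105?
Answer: -315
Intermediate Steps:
t(j, r) = -4*r
z(W, u) = (W + u)/(2 + u)
g = 3/2 (g = (3 + 0)/(2 + 0) = 3/2 ≈ 1.5000)
((g*0 + 5) + t(b, 2))*105 = (((3/2)*0 + 5) - 4*2)*105 = ((0 + 5) - 8)*105 = (5 - 8)*105 = -3*105 = -315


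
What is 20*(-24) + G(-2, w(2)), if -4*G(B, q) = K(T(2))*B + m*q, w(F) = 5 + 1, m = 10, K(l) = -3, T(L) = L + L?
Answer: -993/2 ≈ -496.50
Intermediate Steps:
T(L) = 2*L
w(F) = 6
G(B, q) = -5*q/2 + 3*B/4 (G(B, q) = -(-3*B + 10*q)/4 = -5*q/2 + 3*B/4)
20*(-24) + G(-2, w(2)) = 20*(-24) + (-5/2*6 + (3/4)*(-2)) = -480 + (-15 - 3/2) = -480 - 33/2 = -993/2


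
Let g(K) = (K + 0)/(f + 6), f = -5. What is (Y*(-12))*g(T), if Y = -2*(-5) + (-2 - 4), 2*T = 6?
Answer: -144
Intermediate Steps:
T = 3 (T = (½)*6 = 3)
Y = 4 (Y = 10 - 6 = 4)
g(K) = K (g(K) = (K + 0)/(-5 + 6) = K/1 = K*1 = K)
(Y*(-12))*g(T) = (4*(-12))*3 = -48*3 = -144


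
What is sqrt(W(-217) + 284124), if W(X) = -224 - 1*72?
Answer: 2*sqrt(70957) ≈ 532.75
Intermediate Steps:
W(X) = -296 (W(X) = -224 - 72 = -296)
sqrt(W(-217) + 284124) = sqrt(-296 + 284124) = sqrt(283828) = 2*sqrt(70957)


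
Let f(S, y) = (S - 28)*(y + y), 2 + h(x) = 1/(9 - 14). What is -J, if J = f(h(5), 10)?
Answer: 604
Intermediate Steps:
h(x) = -11/5 (h(x) = -2 + 1/(9 - 14) = -2 + 1/(-5) = -2 - ⅕ = -11/5)
f(S, y) = 2*y*(-28 + S) (f(S, y) = (-28 + S)*(2*y) = 2*y*(-28 + S))
J = -604 (J = 2*10*(-28 - 11/5) = 2*10*(-151/5) = -604)
-J = -1*(-604) = 604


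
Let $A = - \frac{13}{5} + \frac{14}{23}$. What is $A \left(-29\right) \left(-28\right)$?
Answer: $- \frac{185948}{115} \approx -1616.9$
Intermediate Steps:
$A = - \frac{229}{115}$ ($A = \left(-13\right) \frac{1}{5} + 14 \cdot \frac{1}{23} = - \frac{13}{5} + \frac{14}{23} = - \frac{229}{115} \approx -1.9913$)
$A \left(-29\right) \left(-28\right) = \left(- \frac{229}{115}\right) \left(-29\right) \left(-28\right) = \frac{6641}{115} \left(-28\right) = - \frac{185948}{115}$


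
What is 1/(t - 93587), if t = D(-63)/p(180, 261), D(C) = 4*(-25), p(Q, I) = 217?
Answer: -217/20308479 ≈ -1.0685e-5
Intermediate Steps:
D(C) = -100
t = -100/217 ≈ -0.46083
1/(t - 93587) = 1/(-100/217 - 93587) = 1/(-20308479/217) = -217/20308479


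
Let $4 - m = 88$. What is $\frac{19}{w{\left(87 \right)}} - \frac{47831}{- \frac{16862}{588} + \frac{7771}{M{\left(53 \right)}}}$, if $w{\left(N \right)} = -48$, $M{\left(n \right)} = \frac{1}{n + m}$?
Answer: $- \frac{670842103}{3399999600} \approx -0.19731$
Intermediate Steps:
$m = -84$ ($m = 4 - 88 = -84$)
$M{\left(n \right)} = \frac{1}{-84 + n}$ ($M{\left(n \right)} = \frac{1}{n - 84} = \frac{1}{-84 + n}$)
$\frac{19}{w{\left(87 \right)}} - \frac{47831}{- \frac{16862}{588} + \frac{7771}{M{\left(53 \right)}}} = \frac{19}{-48} - \frac{47831}{- \frac{16862}{588} + \frac{7771}{\frac{1}{-84 + 53}}} = 19 \left(- \frac{1}{48}\right) - \frac{47831}{\left(-16862\right) \frac{1}{588} + \frac{7771}{\frac{1}{-31}}} = - \frac{19}{48} - \frac{47831}{- \frac{8431}{294} + \frac{7771}{- \frac{1}{31}}} = - \frac{19}{48} - \frac{47831}{- \frac{8431}{294} + 7771 \left(-31\right)} = - \frac{19}{48} - \frac{47831}{- \frac{8431}{294} - 240901} = - \frac{19}{48} - \frac{47831}{- \frac{70833325}{294}} = - \frac{19}{48} - - \frac{14062314}{70833325} = - \frac{19}{48} + \frac{14062314}{70833325} = - \frac{670842103}{3399999600}$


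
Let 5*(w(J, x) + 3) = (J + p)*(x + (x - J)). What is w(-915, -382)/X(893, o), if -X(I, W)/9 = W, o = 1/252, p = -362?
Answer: 5399576/5 ≈ 1.0799e+6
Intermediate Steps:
o = 1/252 ≈ 0.0039683
X(I, W) = -9*W
w(J, x) = -3 + (-362 + J)*(-J + 2*x)/5 (w(J, x) = -3 + ((J - 362)*(x + (x - J)))/5 = -3 + ((-362 + J)*(-J + 2*x))/5 = -3 + (-362 + J)*(-J + 2*x)/5)
w(-915, -382)/X(893, o) = (-3 - 724/5*(-382) - 1/5*(-915)**2 + (362/5)*(-915) + (2/5)*(-915)*(-382))/((-9*1/252)) = (-3 + 276568/5 - 1/5*837225 - 66246 + 139812)/(-1/28) = (-3 + 276568/5 - 167445 - 66246 + 139812)*(-28) = -192842/5*(-28) = 5399576/5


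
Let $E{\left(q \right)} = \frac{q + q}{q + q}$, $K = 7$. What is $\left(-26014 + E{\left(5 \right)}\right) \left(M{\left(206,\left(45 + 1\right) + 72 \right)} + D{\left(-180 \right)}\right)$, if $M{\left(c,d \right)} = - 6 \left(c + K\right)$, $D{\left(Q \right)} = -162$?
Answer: $37458720$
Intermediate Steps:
$M{\left(c,d \right)} = -42 - 6 c$ ($M{\left(c,d \right)} = - 6 \left(c + 7\right) = - 6 \left(7 + c\right) = -42 - 6 c$)
$E{\left(q \right)} = 1$ ($E{\left(q \right)} = \frac{2 q}{2 q} = 2 q \frac{1}{2 q} = 1$)
$\left(-26014 + E{\left(5 \right)}\right) \left(M{\left(206,\left(45 + 1\right) + 72 \right)} + D{\left(-180 \right)}\right) = \left(-26014 + 1\right) \left(\left(-42 - 1236\right) - 162\right) = - 26013 \left(\left(-42 - 1236\right) - 162\right) = - 26013 \left(-1278 - 162\right) = \left(-26013\right) \left(-1440\right) = 37458720$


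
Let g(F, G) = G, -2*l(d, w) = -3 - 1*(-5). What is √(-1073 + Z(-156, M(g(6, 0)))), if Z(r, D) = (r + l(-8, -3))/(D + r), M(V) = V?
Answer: I*√6522009/78 ≈ 32.741*I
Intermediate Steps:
l(d, w) = -1 (l(d, w) = -(-3 - 1*(-5))/2 = -(-3 + 5)/2 = -½*2 = -1)
Z(r, D) = (-1 + r)/(D + r) (Z(r, D) = (r - 1)/(D + r) = (-1 + r)/(D + r))
√(-1073 + Z(-156, M(g(6, 0)))) = √(-1073 + (-1 - 156)/(0 - 156)) = √(-1073 - 157/(-156)) = √(-1073 - 1/156*(-157)) = √(-1073 + 157/156) = √(-167231/156) = I*√6522009/78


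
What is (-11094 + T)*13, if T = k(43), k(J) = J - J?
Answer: -144222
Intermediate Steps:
k(J) = 0
T = 0
(-11094 + T)*13 = (-11094 + 0)*13 = -11094*13 = -144222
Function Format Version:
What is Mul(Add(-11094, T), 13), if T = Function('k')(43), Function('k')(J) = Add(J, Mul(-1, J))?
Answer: -144222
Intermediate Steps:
Function('k')(J) = 0
T = 0
Mul(Add(-11094, T), 13) = Mul(Add(-11094, 0), 13) = Mul(-11094, 13) = -144222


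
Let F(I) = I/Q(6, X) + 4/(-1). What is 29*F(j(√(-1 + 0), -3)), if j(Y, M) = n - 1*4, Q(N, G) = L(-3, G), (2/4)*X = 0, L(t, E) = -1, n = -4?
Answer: 116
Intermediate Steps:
X = 0 (X = 2*0 = 0)
Q(N, G) = -1
j(Y, M) = -8 (j(Y, M) = -4 - 1*4 = -4 - 4 = -8)
F(I) = -4 - I (F(I) = I/(-1) + 4/(-1) = I*(-1) + 4*(-1) = -I - 4 = -4 - I)
29*F(j(√(-1 + 0), -3)) = 29*(-4 - 1*(-8)) = 29*(-4 + 8) = 29*4 = 116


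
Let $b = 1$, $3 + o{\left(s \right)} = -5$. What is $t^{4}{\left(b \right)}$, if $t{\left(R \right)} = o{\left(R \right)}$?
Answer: $4096$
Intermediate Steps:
$o{\left(s \right)} = -8$ ($o{\left(s \right)} = -3 - 5 = -8$)
$t{\left(R \right)} = -8$
$t^{4}{\left(b \right)} = \left(-8\right)^{4} = 4096$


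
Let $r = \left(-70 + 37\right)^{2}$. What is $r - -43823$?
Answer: $44912$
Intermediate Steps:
$r = 1089$ ($r = \left(-33\right)^{2} = 1089$)
$r - -43823 = 1089 - -43823 = 1089 + 43823 = 44912$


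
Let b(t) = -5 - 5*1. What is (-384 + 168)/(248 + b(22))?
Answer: -108/119 ≈ -0.90756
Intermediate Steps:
b(t) = -10 (b(t) = -5 - 5 = -10)
(-384 + 168)/(248 + b(22)) = (-384 + 168)/(248 - 10) = -216/238 = -216*1/238 = -108/119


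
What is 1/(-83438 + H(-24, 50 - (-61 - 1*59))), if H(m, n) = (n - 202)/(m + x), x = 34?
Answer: -5/417206 ≈ -1.1984e-5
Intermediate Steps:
H(m, n) = (-202 + n)/(34 + m) (H(m, n) = (n - 202)/(m + 34) = (-202 + n)/(34 + m))
1/(-83438 + H(-24, 50 - (-61 - 1*59))) = 1/(-83438 + (-202 + (50 - (-61 - 1*59)))/(34 - 24)) = 1/(-83438 + (-202 + (50 - (-61 - 59)))/10) = 1/(-83438 + (-202 + (50 - 1*(-120)))/10) = 1/(-83438 + (-202 + (50 + 120))/10) = 1/(-83438 + (-202 + 170)/10) = 1/(-83438 + (1/10)*(-32)) = 1/(-83438 - 16/5) = 1/(-417206/5) = -5/417206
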